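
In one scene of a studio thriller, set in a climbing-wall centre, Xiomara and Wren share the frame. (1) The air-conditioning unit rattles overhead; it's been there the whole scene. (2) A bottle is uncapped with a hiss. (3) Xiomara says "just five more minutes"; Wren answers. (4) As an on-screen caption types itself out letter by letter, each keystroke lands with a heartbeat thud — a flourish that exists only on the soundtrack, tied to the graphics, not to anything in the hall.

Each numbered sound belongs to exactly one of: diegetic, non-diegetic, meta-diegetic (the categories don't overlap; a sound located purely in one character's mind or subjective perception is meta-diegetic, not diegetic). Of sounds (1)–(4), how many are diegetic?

(1) the air-conditioning unit is part of the location's real environment → diegetic.
(2) is diegetic: the sound comes from a bottle physically present in the location.
(3) spoken by a character present in the story world → diegetic.
Sound (4): sound married to a title/caption — outside the diegesis by definition, so non-diegetic.
Diegetic: (1), (2), (3) — that's 3.

3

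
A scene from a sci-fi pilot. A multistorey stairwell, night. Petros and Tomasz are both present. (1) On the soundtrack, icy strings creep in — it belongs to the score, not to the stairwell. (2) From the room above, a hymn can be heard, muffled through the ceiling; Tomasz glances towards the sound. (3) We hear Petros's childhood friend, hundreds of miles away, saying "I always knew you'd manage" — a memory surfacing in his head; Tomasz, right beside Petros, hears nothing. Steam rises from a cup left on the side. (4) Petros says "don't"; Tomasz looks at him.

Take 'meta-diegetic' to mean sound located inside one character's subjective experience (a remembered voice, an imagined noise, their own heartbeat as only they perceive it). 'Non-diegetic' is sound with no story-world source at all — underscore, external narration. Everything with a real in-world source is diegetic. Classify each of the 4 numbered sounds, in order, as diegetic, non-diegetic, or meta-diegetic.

Sound (1): nothing in the stairwell produces it and the characters don't hear it — pure soundtrack, so non-diegetic.
(2) is diegetic: it's coming from the room above — a location within the story world — and Tomasz reacts.
(3) is meta-diegetic: a remembered line, private to Petros — not present in the room, not audible to Tomasz.
(4) is diegetic: spoken by a character present in the story world.

non-diegetic, diegetic, meta-diegetic, diegetic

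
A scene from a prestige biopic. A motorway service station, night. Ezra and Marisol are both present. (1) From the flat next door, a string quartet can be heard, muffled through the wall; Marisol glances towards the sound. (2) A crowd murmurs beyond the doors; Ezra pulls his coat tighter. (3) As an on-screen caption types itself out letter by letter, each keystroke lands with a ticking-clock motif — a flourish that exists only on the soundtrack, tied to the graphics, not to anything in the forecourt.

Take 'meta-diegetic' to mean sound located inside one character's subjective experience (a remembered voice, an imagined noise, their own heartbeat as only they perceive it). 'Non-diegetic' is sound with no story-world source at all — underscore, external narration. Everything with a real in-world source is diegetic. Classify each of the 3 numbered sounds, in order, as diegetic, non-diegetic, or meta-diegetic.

diegetic, diegetic, non-diegetic

(1) the music has an off-screen but real-world source and a character hears it → diegetic.
(2) is diegetic: ambient/room sound belonging to the story's physical space.
Sound (3): it accompanies on-screen graphics, not anything inside the story world, so non-diegetic.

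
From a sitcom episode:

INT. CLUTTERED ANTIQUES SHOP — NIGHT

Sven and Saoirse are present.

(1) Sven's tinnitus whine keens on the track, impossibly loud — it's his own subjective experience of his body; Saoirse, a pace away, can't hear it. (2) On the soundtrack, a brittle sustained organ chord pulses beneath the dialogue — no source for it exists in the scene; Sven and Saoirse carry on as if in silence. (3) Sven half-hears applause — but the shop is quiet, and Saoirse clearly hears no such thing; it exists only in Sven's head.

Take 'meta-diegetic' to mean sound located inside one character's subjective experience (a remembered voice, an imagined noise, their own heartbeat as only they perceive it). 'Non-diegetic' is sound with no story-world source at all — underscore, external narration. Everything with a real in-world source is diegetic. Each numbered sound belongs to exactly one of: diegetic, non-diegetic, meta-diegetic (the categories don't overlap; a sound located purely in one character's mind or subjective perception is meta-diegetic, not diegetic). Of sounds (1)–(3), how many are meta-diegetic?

(1) point-of-audition from inside Sven's body; not a sound in the room → meta-diegetic.
(2) is non-diegetic: nothing in the shop produces it and the characters don't hear it — pure soundtrack.
(3) the sound is imagined by Sven; nothing in the story world is producing it and Saoirse can't hear it → meta-diegetic.
So 2 of the 3 are meta-diegetic: (1), (3).

2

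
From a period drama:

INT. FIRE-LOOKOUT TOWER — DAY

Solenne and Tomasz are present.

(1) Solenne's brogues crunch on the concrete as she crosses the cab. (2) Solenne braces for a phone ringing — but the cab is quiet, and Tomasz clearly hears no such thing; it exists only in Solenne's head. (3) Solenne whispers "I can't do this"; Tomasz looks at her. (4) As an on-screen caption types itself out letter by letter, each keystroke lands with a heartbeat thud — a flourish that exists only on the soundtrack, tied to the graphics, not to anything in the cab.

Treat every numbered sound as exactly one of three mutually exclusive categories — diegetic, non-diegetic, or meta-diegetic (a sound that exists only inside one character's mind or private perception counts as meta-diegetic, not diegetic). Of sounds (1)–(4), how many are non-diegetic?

1

(1) is diegetic: Solenne's footsteps are produced in the story world.
(2) the sound is imagined by Solenne; nothing in the story world is producing it and Tomasz can't hear it → meta-diegetic.
(3) is diegetic: spoken by a character present in the story world.
(4) the caption isn't part of the story world, so neither is the sound tied to it → non-diegetic.
Non-diegetic: (4) — that's 1.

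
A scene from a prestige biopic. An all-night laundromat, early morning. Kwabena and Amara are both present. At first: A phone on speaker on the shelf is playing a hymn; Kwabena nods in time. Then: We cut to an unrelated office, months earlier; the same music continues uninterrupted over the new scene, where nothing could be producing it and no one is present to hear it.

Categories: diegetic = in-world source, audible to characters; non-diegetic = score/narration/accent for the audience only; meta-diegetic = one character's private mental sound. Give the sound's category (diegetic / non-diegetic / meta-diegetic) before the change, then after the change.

diegetic, non-diegetic

Before the change: a phone on speaker is a real in-scene source and Kwabena reacts to it → diegetic.
After the change: there is no longer any in-world source and no one can hear it — it has become underscore → non-diegetic.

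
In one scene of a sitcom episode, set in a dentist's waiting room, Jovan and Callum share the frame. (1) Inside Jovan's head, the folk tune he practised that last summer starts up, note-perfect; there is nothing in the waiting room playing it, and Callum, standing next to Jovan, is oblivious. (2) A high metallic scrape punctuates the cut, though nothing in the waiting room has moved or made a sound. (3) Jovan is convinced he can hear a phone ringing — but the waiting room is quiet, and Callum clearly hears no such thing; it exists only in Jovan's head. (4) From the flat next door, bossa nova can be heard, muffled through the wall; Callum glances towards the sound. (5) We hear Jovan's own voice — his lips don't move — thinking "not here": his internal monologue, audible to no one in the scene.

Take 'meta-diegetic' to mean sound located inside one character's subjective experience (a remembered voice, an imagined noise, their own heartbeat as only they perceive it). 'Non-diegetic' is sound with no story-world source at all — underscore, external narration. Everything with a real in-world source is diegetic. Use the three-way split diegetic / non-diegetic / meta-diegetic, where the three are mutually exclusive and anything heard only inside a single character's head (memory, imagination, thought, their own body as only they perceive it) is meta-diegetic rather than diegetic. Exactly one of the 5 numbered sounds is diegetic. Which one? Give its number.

4

(1) it lives in Jovan's subjectivity, not in the waiting room → meta-diegetic.
(2) is non-diegetic: an editorial stinger — it belongs to the cut, not the story world.
Sound (3): the sound is imagined by Jovan; nothing in the story world is producing it and Callum can't hear it, so meta-diegetic.
(4) the music has an off-screen but real-world source and a character hears it → diegetic.
(5) it's Jovan's unspoken thought, heard only by the audience via his subjectivity → meta-diegetic.
Only (4) is diegetic.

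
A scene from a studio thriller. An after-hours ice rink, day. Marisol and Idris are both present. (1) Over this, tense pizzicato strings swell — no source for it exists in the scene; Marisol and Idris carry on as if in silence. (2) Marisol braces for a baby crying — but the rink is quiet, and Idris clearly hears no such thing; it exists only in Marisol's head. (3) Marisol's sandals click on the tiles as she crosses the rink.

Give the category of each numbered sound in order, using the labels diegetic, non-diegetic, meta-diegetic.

(1) score with no on-screen or off-screen source; it exists for the audience alone → non-diegetic.
(2) Marisol alone 'hears' it — an imagined sound, not present in the space → meta-diegetic.
Sound (3): a character's body making contact with the set — an in-world sound, so diegetic.

non-diegetic, meta-diegetic, diegetic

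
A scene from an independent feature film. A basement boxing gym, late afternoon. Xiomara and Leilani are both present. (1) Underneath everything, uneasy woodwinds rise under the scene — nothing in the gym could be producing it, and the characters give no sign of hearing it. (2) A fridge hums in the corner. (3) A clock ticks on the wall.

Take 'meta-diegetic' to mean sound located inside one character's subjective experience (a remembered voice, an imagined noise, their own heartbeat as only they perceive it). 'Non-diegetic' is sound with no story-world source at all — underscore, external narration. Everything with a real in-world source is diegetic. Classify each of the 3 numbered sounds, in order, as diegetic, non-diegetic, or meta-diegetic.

(1) score with no on-screen or off-screen source; it exists for the audience alone → non-diegetic.
Sound (2): a fridge is part of the location's real environment, so diegetic.
(3) is diegetic: an in-world source (a clock); characters could hear it.

non-diegetic, diegetic, diegetic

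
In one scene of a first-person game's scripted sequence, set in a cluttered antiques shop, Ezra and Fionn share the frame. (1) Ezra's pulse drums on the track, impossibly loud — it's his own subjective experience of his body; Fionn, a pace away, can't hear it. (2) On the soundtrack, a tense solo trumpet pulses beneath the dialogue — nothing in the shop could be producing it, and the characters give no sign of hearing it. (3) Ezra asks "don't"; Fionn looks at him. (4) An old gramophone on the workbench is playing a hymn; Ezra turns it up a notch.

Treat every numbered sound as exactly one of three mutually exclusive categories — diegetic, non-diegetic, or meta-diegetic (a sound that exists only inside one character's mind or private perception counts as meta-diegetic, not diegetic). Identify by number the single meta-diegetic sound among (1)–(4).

1

Sound (1): a subjective body sound — Ezra's private perception, inaudible to Fionn, so meta-diegetic.
Sound (2): it has no source in the story world and no character can hear it — it's underscore, so non-diegetic.
(3) is diegetic: spoken by a character present in the story world.
(4) the music comes from an on-screen device that Ezra responds to → diegetic.
Only (1) is meta-diegetic.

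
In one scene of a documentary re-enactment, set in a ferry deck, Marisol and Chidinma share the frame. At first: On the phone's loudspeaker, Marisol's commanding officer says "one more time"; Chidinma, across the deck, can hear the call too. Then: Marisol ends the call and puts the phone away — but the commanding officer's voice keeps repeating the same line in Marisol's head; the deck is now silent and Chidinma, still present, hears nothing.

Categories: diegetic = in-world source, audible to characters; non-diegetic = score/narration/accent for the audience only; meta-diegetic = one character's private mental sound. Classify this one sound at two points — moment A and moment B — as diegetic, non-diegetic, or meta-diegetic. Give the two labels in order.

Moment A: the loudspeaker is an in-world source; both Marisol and Chidinma hear the call → diegetic.
Moment B: with the phone off, the voice continues only as Marisol's private mental replay — Chidinma can't hear it → meta-diegetic.

diegetic, meta-diegetic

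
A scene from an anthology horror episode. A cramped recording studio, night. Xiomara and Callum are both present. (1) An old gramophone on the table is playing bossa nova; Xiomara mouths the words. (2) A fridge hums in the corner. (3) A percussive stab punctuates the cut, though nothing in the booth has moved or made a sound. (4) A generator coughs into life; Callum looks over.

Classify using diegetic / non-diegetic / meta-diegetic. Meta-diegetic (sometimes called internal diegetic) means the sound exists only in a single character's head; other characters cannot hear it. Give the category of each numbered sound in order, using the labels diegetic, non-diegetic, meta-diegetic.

diegetic, diegetic, non-diegetic, diegetic

(1) is diegetic: an old gramophone is a physical source in the scene and Xiomara reacts to it.
Sound (2): a fridge is part of the location's real environment, so diegetic.
Sound (3): nothing in the scene produces it; it's an accent added for the audience, so non-diegetic.
(4) is diegetic: an in-world source (a generator); characters could hear it.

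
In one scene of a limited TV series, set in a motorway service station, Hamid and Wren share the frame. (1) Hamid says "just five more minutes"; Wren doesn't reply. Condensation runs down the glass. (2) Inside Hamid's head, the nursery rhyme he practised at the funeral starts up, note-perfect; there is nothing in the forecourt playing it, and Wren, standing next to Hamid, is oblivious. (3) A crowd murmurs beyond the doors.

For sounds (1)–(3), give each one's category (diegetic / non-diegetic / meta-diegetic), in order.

(1) spoken by a character present in the story world → diegetic.
(2) it lives in Hamid's subjectivity, not in the forecourt → meta-diegetic.
Sound (3): a crowd is part of the location's real environment, so diegetic.

diegetic, meta-diegetic, diegetic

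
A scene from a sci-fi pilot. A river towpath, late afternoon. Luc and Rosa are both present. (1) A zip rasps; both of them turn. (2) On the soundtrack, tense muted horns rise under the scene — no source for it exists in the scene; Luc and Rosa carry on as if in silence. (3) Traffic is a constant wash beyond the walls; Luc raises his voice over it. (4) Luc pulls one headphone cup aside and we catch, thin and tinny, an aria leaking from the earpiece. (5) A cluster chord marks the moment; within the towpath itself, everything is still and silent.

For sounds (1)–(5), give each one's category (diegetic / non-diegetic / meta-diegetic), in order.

diegetic, non-diegetic, diegetic, diegetic, non-diegetic

(1) a zip is a real object/event in the scene's world → diegetic.
(2) score with no on-screen or off-screen source; it exists for the audience alone → non-diegetic.
Sound (3): ambient/room sound belonging to the story's physical space, so diegetic.
Sound (4): the headphones are an on-screen source, so diegetic.
Sound (5): nothing in the scene produces it; it's an accent added for the audience, so non-diegetic.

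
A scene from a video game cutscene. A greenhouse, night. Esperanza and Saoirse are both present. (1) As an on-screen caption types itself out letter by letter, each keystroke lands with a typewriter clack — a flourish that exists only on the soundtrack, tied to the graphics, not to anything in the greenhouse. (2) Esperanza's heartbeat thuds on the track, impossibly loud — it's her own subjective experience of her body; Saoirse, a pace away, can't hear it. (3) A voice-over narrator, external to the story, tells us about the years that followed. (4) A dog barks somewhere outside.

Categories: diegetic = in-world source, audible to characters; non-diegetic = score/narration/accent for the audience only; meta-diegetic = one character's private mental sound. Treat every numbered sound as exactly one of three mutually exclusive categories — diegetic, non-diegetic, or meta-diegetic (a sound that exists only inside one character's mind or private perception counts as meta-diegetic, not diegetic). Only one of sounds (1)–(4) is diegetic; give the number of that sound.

(1) it accompanies on-screen graphics, not anything inside the story world → non-diegetic.
(2) a subjective body sound — Esperanza's private perception, inaudible to Saoirse → meta-diegetic.
(3) commentary laid over the scene from outside the fiction → non-diegetic.
Sound (4): a dog is a real object/event in the scene's world, so diegetic.
Only (4) is diegetic.

4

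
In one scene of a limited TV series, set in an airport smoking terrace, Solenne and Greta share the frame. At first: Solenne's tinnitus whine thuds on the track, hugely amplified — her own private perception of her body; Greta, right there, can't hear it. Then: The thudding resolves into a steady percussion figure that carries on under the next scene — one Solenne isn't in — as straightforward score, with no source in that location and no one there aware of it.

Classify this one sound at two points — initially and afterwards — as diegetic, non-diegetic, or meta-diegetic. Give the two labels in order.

meta-diegetic, non-diegetic

Initially: it's Solenne's subjective body sound, inaudible to Greta → meta-diegetic.
Afterwards: detached from Solenne and playing as sourceless score over a scene she isn't in — for the audience only → non-diegetic.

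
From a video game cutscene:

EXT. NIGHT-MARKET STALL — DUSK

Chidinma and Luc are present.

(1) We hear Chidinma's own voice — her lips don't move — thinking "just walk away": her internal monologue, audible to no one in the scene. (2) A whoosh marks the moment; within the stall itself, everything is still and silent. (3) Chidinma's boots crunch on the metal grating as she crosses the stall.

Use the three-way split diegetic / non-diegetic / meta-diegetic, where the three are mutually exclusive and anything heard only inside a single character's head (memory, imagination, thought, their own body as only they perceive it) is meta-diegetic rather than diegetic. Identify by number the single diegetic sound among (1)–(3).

3

(1) is meta-diegetic: internal monologue — inside Chidinma's mind, not spoken into the scene.
(2) it's a sound-design accent with no in-world source; no one in the scene can hear it → non-diegetic.
(3) is diegetic: a character's body making contact with the set — an in-world sound.
Only (3) is diegetic.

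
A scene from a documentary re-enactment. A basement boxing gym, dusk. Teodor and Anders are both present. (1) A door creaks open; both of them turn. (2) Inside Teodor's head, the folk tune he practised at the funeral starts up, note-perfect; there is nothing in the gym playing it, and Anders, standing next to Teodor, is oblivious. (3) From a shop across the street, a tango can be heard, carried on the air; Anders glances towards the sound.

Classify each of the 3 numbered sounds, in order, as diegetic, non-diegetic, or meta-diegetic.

(1) is diegetic: the sound comes from a door physically present in the location.
Sound (2): remembered music, private to Teodor — Anders is oblivious because it isn't in the room, so meta-diegetic.
(3) off-screen diegetic: the source is out of frame but still in the story's space → diegetic.

diegetic, meta-diegetic, diegetic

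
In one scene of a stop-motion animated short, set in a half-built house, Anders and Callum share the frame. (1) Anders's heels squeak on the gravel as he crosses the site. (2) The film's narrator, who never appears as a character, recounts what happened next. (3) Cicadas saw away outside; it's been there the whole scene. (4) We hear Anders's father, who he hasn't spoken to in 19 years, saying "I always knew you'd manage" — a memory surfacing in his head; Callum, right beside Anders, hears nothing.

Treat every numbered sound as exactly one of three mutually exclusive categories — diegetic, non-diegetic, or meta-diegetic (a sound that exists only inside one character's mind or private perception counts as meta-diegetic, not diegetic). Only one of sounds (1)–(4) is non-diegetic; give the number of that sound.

Sound (1): it's the physical sound of Anders moving in the space, so diegetic.
(2) is non-diegetic: external voice-over — not a character, not heard by anyone in the scene.
(3) is diegetic: ambient/room sound belonging to the story's physical space.
Sound (4): the voice is a memory playing only inside Anders's mind; Callum can't hear it, so meta-diegetic.
Only (2) is non-diegetic.

2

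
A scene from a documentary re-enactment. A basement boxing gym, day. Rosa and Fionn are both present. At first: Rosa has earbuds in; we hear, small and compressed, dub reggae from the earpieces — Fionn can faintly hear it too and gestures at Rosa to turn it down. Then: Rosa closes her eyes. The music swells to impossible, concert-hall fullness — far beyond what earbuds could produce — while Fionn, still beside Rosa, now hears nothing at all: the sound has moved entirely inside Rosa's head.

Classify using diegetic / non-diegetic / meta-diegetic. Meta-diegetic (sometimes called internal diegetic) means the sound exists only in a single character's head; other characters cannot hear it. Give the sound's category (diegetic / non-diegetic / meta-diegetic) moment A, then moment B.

Moment A: the earbuds are a physical source both characters can hear → diegetic.
Moment B: the music now exists only as Rosa's subjective experience; Fionn can no longer hear it → meta-diegetic.

diegetic, meta-diegetic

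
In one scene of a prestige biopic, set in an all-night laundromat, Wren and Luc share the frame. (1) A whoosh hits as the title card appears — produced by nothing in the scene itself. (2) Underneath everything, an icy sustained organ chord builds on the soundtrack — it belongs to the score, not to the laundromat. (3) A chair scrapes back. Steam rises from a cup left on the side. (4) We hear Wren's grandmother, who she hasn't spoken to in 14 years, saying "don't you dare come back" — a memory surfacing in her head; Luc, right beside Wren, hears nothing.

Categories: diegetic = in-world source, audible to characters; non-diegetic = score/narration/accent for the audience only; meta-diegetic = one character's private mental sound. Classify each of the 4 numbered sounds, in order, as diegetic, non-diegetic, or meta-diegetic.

non-diegetic, non-diegetic, diegetic, meta-diegetic

(1) it's a sound-design accent with no in-world source; no one in the scene can hear it → non-diegetic.
(2) is non-diegetic: nothing in the laundromat produces it and the characters don't hear it — pure soundtrack.
(3) a chair is a real object/event in the scene's world → diegetic.
(4) is meta-diegetic: a remembered line, private to Wren — not present in the room, not audible to Luc.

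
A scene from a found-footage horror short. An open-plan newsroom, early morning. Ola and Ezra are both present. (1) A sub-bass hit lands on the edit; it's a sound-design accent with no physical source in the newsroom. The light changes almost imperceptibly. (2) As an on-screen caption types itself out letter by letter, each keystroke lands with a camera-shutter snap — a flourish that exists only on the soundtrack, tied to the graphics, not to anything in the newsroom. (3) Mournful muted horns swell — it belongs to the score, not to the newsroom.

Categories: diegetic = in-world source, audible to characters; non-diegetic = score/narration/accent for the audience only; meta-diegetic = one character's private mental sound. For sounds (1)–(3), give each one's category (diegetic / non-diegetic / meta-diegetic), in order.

non-diegetic, non-diegetic, non-diegetic

(1) is non-diegetic: an editorial stinger — it belongs to the cut, not the story world.
Sound (2): sound married to a title/caption — outside the diegesis by definition, so non-diegetic.
(3) is non-diegetic: nothing in the newsroom produces it and the characters don't hear it — pure soundtrack.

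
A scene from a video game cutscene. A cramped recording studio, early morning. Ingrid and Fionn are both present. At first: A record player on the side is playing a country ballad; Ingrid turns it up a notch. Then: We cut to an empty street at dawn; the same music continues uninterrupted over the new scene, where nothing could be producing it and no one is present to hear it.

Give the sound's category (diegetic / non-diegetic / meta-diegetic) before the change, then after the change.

diegetic, non-diegetic

Before the change: a record player is a real in-scene source and Ingrid reacts to it → diegetic.
After the change: there is no longer any in-world source and no one can hear it — it has become underscore → non-diegetic.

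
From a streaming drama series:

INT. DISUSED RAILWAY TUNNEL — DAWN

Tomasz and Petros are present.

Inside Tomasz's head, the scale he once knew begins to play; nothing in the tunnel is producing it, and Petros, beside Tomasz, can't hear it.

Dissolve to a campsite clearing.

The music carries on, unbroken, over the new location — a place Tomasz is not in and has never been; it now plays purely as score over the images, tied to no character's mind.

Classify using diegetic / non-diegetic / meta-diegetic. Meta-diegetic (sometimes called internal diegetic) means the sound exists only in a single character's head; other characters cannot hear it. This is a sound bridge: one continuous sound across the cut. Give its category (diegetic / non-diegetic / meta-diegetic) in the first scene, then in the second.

meta-diegetic, non-diegetic

Scene one: the music exists only inside Tomasz's mind; Petros can't hear it → meta-diegetic.
Scene two: it's detached from Tomasz entirely and plays over unrelated images with no in-world source — conventional underscore → non-diegetic.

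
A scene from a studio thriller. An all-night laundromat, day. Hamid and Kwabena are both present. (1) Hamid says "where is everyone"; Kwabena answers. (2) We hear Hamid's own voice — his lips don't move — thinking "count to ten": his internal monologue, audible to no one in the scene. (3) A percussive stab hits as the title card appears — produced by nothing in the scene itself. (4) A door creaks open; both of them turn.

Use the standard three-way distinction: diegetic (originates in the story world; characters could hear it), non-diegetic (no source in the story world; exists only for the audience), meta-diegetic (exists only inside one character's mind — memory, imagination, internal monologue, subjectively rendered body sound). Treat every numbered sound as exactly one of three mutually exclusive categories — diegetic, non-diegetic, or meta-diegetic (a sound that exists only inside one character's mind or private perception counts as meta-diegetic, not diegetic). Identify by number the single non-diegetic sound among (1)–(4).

3

(1) is diegetic: on-screen dialogue — Hamid speaks and Kwabena is there to hear.
(2) Hamid's thought-voice: a private mental sound no other character can hear → meta-diegetic.
(3) is non-diegetic: an editorial stinger — it belongs to the cut, not the story world.
(4) a door is a real object/event in the scene's world → diegetic.
Only (3) is non-diegetic.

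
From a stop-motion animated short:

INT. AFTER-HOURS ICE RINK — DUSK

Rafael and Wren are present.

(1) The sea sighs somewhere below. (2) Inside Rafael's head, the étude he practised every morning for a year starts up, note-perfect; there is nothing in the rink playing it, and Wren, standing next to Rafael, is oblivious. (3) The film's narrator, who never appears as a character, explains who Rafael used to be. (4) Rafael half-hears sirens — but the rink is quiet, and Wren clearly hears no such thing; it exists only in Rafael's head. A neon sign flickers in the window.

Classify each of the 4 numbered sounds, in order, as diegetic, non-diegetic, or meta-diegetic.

(1) is diegetic: it's the actual ambient sound of the location.
(2) it lives in Rafael's subjectivity, not in the rink → meta-diegetic.
(3) external voice-over — not a character, not heard by anyone in the scene → non-diegetic.
(4) is meta-diegetic: subjective to Rafael: the rink is silent and Wren hears nothing.

diegetic, meta-diegetic, non-diegetic, meta-diegetic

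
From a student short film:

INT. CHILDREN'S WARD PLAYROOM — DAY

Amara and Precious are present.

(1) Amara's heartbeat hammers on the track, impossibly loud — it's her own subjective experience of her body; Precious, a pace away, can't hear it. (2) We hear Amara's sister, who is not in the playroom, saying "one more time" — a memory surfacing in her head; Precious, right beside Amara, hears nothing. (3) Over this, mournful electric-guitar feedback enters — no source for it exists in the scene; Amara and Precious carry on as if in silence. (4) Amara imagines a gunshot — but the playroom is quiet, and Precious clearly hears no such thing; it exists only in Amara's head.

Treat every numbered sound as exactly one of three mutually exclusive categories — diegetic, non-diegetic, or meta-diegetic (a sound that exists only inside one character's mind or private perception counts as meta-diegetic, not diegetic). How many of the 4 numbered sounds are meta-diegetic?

(1) is meta-diegetic: a subjective body sound — Amara's private perception, inaudible to Precious.
Sound (2): a remembered line, private to Amara — not present in the room, not audible to Precious, so meta-diegetic.
Sound (3): score with no on-screen or off-screen source; it exists for the audience alone, so non-diegetic.
(4) is meta-diegetic: the sound is imagined by Amara; nothing in the story world is producing it and Precious can't hear it.
So 3 of the 4 are meta-diegetic: (1), (2), (4).

3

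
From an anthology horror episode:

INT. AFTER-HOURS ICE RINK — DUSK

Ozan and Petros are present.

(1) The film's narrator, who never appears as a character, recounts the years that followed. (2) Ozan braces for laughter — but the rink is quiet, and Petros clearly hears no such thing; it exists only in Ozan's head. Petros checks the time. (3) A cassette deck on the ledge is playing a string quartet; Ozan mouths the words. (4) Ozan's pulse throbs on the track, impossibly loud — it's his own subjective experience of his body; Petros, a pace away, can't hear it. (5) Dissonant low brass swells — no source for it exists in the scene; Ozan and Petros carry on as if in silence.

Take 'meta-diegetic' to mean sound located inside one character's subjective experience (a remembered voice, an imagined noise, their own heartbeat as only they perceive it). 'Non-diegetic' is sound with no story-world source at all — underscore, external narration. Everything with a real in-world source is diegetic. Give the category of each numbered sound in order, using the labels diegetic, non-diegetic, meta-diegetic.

(1) is non-diegetic: external voice-over — not a character, not heard by anyone in the scene.
Sound (2): Ozan alone 'hears' it — an imagined sound, not present in the space, so meta-diegetic.
Sound (3): the music comes from an on-screen device that Ozan responds to, so diegetic.
(4) is meta-diegetic: a subjective body sound — Ozan's private perception, inaudible to Petros.
(5) is non-diegetic: nothing in the rink produces it and the characters don't hear it — pure soundtrack.

non-diegetic, meta-diegetic, diegetic, meta-diegetic, non-diegetic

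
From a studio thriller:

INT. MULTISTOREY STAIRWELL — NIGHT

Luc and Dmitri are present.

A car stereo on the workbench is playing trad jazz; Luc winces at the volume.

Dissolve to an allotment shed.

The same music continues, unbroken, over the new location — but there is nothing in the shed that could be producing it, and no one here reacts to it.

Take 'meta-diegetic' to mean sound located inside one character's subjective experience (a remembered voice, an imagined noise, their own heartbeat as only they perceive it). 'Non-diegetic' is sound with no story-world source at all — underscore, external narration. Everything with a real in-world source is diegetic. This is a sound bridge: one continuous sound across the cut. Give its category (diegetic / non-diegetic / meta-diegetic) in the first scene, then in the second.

Scene one: a car stereo is an on-screen source and Luc reacts to it → diegetic.
Scene two: there is no source in the shed and no one hears it — it's now underscore → non-diegetic.

diegetic, non-diegetic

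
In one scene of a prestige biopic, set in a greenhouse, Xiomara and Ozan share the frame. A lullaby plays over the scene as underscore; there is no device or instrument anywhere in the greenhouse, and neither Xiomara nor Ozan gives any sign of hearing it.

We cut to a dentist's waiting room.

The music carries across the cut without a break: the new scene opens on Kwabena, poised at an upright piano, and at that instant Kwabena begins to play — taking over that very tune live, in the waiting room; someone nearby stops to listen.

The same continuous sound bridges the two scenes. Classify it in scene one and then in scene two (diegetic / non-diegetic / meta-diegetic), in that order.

non-diegetic, diegetic

Scene one: there's no in-world source anywhere and no character hears it — underscore for the audience only → non-diegetic.
Scene two: from the moment Kwabena starts playing, the tune is being performed on an upright piano inside the story world and another character hears it → diegetic.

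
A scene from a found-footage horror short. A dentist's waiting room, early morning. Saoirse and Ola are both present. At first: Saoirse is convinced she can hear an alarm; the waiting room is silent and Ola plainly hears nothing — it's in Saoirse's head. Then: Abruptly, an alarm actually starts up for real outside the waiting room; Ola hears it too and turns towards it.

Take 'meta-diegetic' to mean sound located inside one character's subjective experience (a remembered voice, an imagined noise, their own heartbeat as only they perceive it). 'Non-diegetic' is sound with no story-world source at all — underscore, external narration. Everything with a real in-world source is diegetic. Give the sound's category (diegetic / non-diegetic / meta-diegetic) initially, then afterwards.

Initially: only Saoirse 'hears' it — imagined, in her mind → meta-diegetic.
Afterwards: now there's a real external source and Ola hears it too — in the story world → diegetic.

meta-diegetic, diegetic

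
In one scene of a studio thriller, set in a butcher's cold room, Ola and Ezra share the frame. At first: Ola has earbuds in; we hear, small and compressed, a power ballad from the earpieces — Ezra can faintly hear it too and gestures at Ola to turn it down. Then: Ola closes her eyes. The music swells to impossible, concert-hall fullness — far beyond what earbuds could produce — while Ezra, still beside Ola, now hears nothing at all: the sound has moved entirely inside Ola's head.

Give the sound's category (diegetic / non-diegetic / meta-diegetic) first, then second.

First: the earbuds are a physical source both characters can hear → diegetic.
Second: the music now exists only as Ola's subjective experience; Ezra can no longer hear it → meta-diegetic.

diegetic, meta-diegetic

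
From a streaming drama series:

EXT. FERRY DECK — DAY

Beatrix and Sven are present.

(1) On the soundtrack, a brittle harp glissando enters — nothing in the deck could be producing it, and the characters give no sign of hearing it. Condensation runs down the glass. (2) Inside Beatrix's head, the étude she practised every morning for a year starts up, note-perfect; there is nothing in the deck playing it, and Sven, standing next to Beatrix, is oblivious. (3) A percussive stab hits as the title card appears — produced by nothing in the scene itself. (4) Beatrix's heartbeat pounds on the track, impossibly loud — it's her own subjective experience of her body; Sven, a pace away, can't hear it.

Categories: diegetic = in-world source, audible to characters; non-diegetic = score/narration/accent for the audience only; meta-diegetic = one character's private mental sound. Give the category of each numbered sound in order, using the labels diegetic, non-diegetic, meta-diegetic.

non-diegetic, meta-diegetic, non-diegetic, meta-diegetic

(1) it has no source in the story world and no character can hear it — it's underscore → non-diegetic.
(2) the music is a memory playing inside Beatrix's mind alone; no real-world source, Sven can't hear it → meta-diegetic.
Sound (3): it's a sound-design accent with no in-world source; no one in the scene can hear it, so non-diegetic.
(4) a subjective body sound — Beatrix's private perception, inaudible to Sven → meta-diegetic.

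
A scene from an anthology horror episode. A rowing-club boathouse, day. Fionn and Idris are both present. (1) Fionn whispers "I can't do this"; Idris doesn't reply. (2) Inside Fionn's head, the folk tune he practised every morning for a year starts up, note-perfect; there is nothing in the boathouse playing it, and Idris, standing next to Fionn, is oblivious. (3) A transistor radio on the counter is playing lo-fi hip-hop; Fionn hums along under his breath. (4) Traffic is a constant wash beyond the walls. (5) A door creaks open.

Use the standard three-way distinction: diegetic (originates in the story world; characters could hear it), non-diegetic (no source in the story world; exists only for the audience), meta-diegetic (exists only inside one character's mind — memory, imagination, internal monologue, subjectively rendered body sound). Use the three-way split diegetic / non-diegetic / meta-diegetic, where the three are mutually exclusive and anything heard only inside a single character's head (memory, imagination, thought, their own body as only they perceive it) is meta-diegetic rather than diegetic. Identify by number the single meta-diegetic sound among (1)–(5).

(1) is diegetic: spoken by a character present in the story world.
(2) the music is a memory playing inside Fionn's mind alone; no real-world source, Idris can't hear it → meta-diegetic.
(3) is diegetic: a transistor radio is a physical source in the scene and Fionn reacts to it.
(4) ambient/room sound belonging to the story's physical space → diegetic.
(5) the sound comes from a door physically present in the location → diegetic.
Only (2) is meta-diegetic.

2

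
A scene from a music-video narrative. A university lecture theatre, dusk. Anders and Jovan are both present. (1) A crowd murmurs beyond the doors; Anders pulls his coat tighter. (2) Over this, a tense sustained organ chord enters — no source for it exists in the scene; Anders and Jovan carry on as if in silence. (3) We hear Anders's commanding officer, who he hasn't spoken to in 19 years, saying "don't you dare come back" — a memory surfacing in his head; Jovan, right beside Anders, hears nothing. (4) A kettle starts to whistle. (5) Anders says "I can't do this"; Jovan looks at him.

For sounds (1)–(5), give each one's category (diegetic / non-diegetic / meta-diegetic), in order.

diegetic, non-diegetic, meta-diegetic, diegetic, diegetic

(1) ambient/room sound belonging to the story's physical space → diegetic.
(2) is non-diegetic: score with no on-screen or off-screen source; it exists for the audience alone.
(3) it's Anders's recollection rendered as sound; the other character can't hear it → meta-diegetic.
Sound (4): a kettle is a real object/event in the scene's world, so diegetic.
(5) Anders is a character speaking aloud in the scene → diegetic.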